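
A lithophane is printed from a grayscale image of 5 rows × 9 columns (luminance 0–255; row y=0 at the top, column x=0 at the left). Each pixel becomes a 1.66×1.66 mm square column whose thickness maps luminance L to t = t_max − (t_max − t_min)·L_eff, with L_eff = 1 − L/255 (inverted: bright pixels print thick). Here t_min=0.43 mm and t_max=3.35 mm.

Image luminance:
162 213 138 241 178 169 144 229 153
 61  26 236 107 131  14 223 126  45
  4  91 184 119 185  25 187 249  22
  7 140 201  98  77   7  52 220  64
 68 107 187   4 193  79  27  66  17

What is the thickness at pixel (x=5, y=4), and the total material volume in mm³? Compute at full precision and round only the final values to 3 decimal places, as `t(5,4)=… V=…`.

span = t_max - t_min = 3.35 - 0.43 = 2.920
L(5,4) = 79, L_eff = 1 - 79/255 = 0.690196 (inverted)
t(5,4) = 3.35 - 2.920·0.690196 = 1.335
Σt over all 5·9 pixels = 2034017/25500 ≈ 79.7653725
V = pitch²·Σt = 1.66²·2034017/25500 = 219.801

t(5,4)=1.335 V=219.801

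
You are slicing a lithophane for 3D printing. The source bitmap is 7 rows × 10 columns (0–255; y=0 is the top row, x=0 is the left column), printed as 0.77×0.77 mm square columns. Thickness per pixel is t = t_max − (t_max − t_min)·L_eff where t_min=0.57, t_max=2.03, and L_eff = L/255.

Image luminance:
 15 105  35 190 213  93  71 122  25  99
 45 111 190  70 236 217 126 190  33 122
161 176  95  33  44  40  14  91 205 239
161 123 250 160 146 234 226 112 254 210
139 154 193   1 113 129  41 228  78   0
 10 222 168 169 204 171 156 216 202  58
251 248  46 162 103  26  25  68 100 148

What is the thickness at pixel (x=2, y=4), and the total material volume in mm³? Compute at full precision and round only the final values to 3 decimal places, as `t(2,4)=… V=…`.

span = t_max - t_min = 2.03 - 0.57 = 1.460
L(2,4) = 193, L_eff = 193/255 = 0.756863
t(2,4) = 2.03 - 1.460·0.756863 = 0.925
Σt over all 7·10 pixels = 191112/2125 ≈ 89.9350588
V = pitch²·Σt = 0.77²·191112/2125 = 53.322

t(2,4)=0.925 V=53.322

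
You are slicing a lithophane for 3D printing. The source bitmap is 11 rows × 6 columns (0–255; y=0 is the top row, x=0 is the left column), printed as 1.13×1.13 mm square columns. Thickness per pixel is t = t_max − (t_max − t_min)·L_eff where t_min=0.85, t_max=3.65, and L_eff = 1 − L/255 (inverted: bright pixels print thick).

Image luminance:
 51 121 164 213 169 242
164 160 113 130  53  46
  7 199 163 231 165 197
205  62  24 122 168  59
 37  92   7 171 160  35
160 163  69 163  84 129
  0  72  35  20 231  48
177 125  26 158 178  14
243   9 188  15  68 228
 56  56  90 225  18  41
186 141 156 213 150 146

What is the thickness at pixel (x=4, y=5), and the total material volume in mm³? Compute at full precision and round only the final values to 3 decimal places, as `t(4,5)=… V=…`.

t(4,5)=1.772 V=181.151

span = t_max - t_min = 3.65 - 0.85 = 2.800
L(4,5) = 84, L_eff = 1 - 84/255 = 0.670588 (inverted)
t(4,5) = 3.65 - 2.800·0.670588 = 1.772
Σt over all 11·6 pixels = 361763/2550 ≈ 141.8678431
V = pitch²·Σt = 1.13²·361763/2550 = 181.151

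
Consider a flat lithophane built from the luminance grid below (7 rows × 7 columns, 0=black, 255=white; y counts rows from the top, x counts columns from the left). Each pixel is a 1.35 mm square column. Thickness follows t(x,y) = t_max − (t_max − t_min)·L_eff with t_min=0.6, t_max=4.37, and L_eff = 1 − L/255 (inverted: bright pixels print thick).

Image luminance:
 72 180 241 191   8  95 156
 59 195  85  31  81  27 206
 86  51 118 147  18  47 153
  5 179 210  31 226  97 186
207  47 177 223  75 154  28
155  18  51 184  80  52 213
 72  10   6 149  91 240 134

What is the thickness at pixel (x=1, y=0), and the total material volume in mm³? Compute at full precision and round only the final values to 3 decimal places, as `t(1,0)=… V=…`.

span = t_max - t_min = 4.37 - 0.6 = 3.770
L(1,0) = 180, L_eff = 1 - 180/255 = 0.294118 (inverted)
t(1,0) = 4.37 - 3.770·0.294118 = 3.261
Σt over all 7·7 pixels = 946973/8500 ≈ 111.4085882
V = pitch²·Σt = 1.35²·946973/8500 = 203.042

t(1,0)=3.261 V=203.042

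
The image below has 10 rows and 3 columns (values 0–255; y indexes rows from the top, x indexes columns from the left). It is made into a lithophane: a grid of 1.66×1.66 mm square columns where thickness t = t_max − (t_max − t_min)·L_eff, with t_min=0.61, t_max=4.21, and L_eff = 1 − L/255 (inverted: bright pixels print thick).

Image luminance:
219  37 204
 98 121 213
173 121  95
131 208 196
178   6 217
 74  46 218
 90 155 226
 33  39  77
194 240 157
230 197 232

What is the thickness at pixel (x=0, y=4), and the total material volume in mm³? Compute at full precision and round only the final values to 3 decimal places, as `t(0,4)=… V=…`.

span = t_max - t_min = 4.21 - 0.61 = 3.600
L(0,4) = 178, L_eff = 1 - 178/255 = 0.301961 (inverted)
t(0,4) = 4.21 - 3.600·0.301961 = 3.123
Σt over all 10·3 pixels = 13731/170 ≈ 80.7705882
V = pitch²·Σt = 1.66²·13731/170 = 222.571

t(0,4)=3.123 V=222.571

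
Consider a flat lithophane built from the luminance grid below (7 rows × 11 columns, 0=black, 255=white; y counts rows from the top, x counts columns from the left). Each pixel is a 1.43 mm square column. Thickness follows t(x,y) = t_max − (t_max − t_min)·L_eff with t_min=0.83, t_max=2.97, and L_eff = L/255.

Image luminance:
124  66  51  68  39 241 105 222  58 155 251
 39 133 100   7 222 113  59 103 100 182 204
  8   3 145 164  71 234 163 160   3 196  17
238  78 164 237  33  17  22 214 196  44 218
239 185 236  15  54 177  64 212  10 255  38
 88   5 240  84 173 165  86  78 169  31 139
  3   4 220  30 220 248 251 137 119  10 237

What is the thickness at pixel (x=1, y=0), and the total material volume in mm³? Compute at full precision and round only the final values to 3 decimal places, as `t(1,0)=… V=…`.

span = t_max - t_min = 2.97 - 0.83 = 2.140
L(1,0) = 66, L_eff = 66/255 = 0.258824
t(1,0) = 2.97 - 2.140·0.258824 = 2.416
Σt over all 7·11 pixels = 1266983/8500 ≈ 149.0568235
V = pitch²·Σt = 1.43²·1266983/8500 = 304.806

t(1,0)=2.416 V=304.806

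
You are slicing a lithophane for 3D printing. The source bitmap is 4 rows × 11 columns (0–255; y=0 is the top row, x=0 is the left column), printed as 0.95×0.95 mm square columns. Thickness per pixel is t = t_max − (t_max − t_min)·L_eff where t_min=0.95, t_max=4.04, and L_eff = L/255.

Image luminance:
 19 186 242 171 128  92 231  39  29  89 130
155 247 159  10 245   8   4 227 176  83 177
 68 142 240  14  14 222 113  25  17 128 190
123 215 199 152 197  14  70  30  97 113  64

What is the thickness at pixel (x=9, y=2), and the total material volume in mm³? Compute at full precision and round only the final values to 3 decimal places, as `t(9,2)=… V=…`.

t(9,2)=2.489 V=102.532

span = t_max - t_min = 4.04 - 0.95 = 3.090
L(9,2) = 128, L_eff = 128/255 = 0.501961
t(9,2) = 4.04 - 3.090·0.501961 = 2.489
Σt over all 4·11 pixels = 482839/4250 ≈ 113.6091765
V = pitch²·Σt = 0.95²·482839/4250 = 102.532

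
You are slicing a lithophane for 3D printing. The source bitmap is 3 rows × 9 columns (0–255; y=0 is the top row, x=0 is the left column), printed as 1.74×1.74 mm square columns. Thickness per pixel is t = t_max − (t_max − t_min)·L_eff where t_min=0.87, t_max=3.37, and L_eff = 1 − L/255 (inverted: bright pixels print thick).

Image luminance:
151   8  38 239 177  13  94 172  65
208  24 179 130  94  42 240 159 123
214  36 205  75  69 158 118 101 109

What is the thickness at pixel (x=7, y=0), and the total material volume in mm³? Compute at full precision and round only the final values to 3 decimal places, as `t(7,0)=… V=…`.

t(7,0)=2.556 V=167.319

span = t_max - t_min = 3.37 - 0.87 = 2.500
L(7,0) = 172, L_eff = 1 - 172/255 = 0.325490 (inverted)
t(7,0) = 3.37 - 2.500·0.325490 = 2.556
Σt over all 3·9 pixels = 281849/5100 ≈ 55.2645098
V = pitch²·Σt = 1.74²·281849/5100 = 167.319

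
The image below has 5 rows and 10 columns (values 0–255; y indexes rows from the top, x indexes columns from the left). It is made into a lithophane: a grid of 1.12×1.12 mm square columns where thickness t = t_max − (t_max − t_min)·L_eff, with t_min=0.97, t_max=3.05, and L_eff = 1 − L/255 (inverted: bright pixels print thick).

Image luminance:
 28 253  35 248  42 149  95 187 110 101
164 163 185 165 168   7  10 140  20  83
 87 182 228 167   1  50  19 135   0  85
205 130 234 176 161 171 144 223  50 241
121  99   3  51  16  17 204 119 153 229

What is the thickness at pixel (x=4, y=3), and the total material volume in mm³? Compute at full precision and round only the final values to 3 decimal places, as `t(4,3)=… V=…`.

span = t_max - t_min = 3.05 - 0.97 = 2.080
L(4,3) = 161, L_eff = 1 - 161/255 = 0.368627 (inverted)
t(4,3) = 3.05 - 2.080·0.368627 = 2.283
Σt over all 5·10 pixels = 415997/4250 ≈ 97.8816471
V = pitch²·Σt = 1.12²·415997/4250 = 122.783

t(4,3)=2.283 V=122.783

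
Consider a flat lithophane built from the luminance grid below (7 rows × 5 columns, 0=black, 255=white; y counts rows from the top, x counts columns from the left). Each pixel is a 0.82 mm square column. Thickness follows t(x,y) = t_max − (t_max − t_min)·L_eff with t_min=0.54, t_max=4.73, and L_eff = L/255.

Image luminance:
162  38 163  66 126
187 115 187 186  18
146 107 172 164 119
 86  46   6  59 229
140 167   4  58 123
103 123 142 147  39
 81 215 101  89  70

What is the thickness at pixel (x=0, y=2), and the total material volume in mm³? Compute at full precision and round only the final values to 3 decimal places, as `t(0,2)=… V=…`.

t(0,2)=2.331 V=67.299

span = t_max - t_min = 4.73 - 0.54 = 4.190
L(0,2) = 146, L_eff = 146/255 = 0.572549
t(0,2) = 4.73 - 4.190·0.572549 = 2.331
Σt over all 7·5 pixels = 850743/8500 ≈ 100.0874118
V = pitch²·Σt = 0.82²·850743/8500 = 67.299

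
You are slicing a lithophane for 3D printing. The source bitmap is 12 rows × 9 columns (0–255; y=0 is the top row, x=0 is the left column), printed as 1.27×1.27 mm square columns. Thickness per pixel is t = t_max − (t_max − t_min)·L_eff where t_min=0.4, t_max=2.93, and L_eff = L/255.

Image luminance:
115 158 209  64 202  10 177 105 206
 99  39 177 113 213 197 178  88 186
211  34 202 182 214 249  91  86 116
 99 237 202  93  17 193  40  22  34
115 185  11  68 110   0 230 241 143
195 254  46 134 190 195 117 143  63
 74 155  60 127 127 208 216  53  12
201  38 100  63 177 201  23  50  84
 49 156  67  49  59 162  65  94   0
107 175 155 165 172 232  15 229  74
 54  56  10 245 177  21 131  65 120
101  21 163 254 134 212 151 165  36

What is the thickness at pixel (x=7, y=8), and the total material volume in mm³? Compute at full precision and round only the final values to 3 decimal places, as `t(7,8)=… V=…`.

span = t_max - t_min = 2.93 - 0.4 = 2.530
L(7,8) = 94, L_eff = 94/255 = 0.368627
t(7,8) = 2.93 - 2.530·0.368627 = 1.997
Σt over all 12·9 pixels = 1169249/6375 ≈ 183.4116078
V = pitch²·Σt = 1.27²·1169249/6375 = 295.825

t(7,8)=1.997 V=295.825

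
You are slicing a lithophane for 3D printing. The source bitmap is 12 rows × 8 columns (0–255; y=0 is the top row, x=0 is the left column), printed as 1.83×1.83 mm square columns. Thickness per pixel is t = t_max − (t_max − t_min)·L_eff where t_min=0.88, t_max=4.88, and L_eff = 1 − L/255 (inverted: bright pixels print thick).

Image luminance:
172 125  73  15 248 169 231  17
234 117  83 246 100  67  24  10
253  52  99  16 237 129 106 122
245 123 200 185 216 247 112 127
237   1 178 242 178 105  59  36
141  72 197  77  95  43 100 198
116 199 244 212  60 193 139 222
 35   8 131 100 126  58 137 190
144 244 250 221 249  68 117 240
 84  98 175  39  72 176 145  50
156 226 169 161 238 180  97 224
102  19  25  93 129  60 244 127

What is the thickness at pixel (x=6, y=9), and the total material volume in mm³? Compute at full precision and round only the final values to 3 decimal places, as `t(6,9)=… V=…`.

t(6,9)=3.155 V=973.760

span = t_max - t_min = 4.88 - 0.88 = 4.000
L(6,9) = 145, L_eff = 1 - 145/255 = 0.431373 (inverted)
t(6,9) = 4.88 - 4.000·0.431373 = 3.155
Σt over all 12·8 pixels = 370732/1275 ≈ 290.7701961
V = pitch²·Σt = 1.83²·370732/1275 = 973.760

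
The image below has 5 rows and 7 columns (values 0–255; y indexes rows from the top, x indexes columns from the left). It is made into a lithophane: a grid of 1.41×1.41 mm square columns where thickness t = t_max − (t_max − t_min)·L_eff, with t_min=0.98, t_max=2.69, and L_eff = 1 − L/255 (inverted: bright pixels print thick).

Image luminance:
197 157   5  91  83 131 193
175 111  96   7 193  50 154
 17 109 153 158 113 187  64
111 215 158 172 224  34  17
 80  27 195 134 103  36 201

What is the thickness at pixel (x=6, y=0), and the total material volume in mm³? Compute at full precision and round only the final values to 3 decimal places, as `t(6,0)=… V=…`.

t(6,0)=2.274 V=123.533

span = t_max - t_min = 2.69 - 0.98 = 1.710
L(6,0) = 193, L_eff = 1 - 193/255 = 0.243137 (inverted)
t(6,0) = 2.69 - 1.710·0.243137 = 2.274
Σt over all 5·7 pixels = 528157/8500 ≈ 62.1361176
V = pitch²·Σt = 1.41²·528157/8500 = 123.533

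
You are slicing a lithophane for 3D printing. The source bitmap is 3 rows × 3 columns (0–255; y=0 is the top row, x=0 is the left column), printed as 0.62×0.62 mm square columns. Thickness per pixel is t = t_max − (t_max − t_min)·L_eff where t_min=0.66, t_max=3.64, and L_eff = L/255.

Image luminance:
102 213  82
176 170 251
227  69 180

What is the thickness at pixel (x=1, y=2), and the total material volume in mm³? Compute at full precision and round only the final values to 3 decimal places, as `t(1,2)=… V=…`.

span = t_max - t_min = 3.64 - 0.66 = 2.980
L(1,2) = 69, L_eff = 69/255 = 0.270588
t(1,2) = 3.64 - 2.980·0.270588 = 2.834
Σt over all 3·3 pixels = 6622/425 ≈ 15.5811765
V = pitch²·Σt = 0.62²·6622/425 = 5.989

t(1,2)=2.834 V=5.989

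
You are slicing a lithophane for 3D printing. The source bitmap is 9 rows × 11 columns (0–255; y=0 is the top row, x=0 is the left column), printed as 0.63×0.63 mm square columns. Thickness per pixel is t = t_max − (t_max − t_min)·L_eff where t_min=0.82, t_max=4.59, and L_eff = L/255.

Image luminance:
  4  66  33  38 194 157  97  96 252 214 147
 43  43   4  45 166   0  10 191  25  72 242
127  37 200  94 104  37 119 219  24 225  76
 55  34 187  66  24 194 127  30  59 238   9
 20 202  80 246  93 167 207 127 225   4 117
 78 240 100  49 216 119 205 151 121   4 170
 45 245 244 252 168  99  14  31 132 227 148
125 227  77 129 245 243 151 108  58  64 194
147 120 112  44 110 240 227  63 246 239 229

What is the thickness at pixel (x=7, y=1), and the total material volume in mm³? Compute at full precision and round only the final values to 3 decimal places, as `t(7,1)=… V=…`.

span = t_max - t_min = 4.59 - 0.82 = 3.770
L(7,1) = 191, L_eff = 191/255 = 0.749020
t(7,1) = 4.59 - 3.770·0.749020 = 1.766
Σt over all 9·11 pixels = 6924719/25500 ≈ 271.5576078
V = pitch²·Σt = 0.63²·6924719/25500 = 107.781

t(7,1)=1.766 V=107.781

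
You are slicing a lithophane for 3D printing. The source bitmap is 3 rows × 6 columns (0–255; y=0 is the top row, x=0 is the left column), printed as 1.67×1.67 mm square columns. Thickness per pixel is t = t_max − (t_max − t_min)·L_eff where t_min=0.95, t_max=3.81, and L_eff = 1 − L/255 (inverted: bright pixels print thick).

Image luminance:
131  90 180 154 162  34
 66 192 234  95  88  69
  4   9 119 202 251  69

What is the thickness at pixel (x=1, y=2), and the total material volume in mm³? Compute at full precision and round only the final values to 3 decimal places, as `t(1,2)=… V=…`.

t(1,2)=1.051 V=114.910

span = t_max - t_min = 3.81 - 0.95 = 2.860
L(1,2) = 9, L_eff = 1 - 9/255 = 0.964706 (inverted)
t(1,2) = 3.81 - 2.860·0.964706 = 1.051
Σt over all 3·6 pixels = 262666/6375 ≈ 41.2025098
V = pitch²·Σt = 1.67²·262666/6375 = 114.910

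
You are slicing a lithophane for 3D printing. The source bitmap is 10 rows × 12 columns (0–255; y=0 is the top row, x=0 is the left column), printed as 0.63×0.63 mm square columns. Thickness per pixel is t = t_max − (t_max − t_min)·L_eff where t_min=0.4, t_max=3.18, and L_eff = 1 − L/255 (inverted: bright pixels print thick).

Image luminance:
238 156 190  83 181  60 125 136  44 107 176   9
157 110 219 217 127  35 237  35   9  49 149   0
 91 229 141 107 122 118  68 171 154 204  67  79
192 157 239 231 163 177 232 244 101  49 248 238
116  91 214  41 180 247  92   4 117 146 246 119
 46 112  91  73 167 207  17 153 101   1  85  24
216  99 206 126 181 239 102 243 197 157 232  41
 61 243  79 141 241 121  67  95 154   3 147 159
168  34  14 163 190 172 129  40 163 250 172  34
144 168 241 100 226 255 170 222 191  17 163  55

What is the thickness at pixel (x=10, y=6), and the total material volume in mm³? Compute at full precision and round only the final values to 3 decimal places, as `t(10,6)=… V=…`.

span = t_max - t_min = 3.18 - 0.4 = 2.780
L(10,6) = 232, L_eff = 1 - 232/255 = 0.090196 (inverted)
t(10,6) = 3.18 - 2.780·0.090196 = 2.929
Σt over all 10·12 pixels = 481748/2125 ≈ 226.7049412
V = pitch²·Σt = 0.63²·481748/2125 = 89.979

t(10,6)=2.929 V=89.979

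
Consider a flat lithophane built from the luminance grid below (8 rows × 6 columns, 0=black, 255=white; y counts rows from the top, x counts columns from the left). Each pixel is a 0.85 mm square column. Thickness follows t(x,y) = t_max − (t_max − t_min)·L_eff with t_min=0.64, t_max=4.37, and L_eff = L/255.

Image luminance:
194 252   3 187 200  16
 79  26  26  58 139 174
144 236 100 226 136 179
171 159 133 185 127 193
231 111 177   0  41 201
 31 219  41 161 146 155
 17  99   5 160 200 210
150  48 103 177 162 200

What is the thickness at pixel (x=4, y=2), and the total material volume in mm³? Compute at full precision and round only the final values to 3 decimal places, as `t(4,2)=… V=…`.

t(4,2)=2.381 V=84.041

span = t_max - t_min = 4.37 - 0.64 = 3.730
L(4,2) = 136, L_eff = 136/255 = 0.533333
t(4,2) = 4.37 - 3.730·0.533333 = 2.381
Σt over all 8·6 pixels = 741539/6375 ≈ 116.3198431
V = pitch²·Σt = 0.85²·741539/6375 = 84.041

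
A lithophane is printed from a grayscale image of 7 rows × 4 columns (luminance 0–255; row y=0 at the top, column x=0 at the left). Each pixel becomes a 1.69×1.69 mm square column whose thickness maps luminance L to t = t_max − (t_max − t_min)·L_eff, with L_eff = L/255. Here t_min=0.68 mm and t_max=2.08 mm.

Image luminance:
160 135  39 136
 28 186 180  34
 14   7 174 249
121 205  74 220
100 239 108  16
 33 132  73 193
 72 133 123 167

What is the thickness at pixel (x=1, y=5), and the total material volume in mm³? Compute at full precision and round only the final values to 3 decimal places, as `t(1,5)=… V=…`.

t(1,5)=1.355 V=113.794

span = t_max - t_min = 2.08 - 0.68 = 1.400
L(1,5) = 132, L_eff = 132/255 = 0.517647
t(1,5) = 2.08 - 1.400·0.517647 = 1.355
Σt over all 7·4 pixels = 16933/425 ≈ 39.8423529
V = pitch²·Σt = 1.69²·16933/425 = 113.794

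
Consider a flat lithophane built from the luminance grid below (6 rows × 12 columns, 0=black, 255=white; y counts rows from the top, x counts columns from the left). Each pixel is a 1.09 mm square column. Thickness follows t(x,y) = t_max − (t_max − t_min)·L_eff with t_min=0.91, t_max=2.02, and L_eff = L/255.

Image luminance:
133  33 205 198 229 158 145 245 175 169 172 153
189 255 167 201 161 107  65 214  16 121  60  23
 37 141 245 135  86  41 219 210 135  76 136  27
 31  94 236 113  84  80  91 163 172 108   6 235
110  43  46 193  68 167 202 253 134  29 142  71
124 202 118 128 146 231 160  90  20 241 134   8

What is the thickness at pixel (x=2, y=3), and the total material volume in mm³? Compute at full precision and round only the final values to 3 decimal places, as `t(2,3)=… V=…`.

t(2,3)=0.993 V=123.381

span = t_max - t_min = 2.02 - 0.91 = 1.110
L(2,3) = 236, L_eff = 236/255 = 0.925490
t(2,3) = 2.02 - 1.110·0.925490 = 0.993
Σt over all 6·12 pixels = 176541/1700 ≈ 103.8476471
V = pitch²·Σt = 1.09²·176541/1700 = 123.381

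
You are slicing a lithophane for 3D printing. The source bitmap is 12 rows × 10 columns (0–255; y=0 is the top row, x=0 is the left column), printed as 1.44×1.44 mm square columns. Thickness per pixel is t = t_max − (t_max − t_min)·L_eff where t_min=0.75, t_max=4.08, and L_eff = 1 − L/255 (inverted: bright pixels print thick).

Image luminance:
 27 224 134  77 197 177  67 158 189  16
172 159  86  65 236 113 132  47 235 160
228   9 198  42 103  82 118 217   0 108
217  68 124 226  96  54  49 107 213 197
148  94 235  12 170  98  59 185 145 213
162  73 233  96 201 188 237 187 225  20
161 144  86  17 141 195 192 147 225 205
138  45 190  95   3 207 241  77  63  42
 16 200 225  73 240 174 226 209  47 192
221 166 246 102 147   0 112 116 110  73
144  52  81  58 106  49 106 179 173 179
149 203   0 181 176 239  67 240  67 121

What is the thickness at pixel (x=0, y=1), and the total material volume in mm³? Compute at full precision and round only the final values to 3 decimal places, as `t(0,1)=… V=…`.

span = t_max - t_min = 4.08 - 0.75 = 3.330
L(0,1) = 172, L_eff = 1 - 172/255 = 0.325490 (inverted)
t(0,1) = 4.08 - 3.330·0.325490 = 2.996
Σt over all 12·10 pixels = 2561757/8500 ≈ 301.3831765
V = pitch²·Σt = 1.44²·2561757/8500 = 624.948

t(0,1)=2.996 V=624.948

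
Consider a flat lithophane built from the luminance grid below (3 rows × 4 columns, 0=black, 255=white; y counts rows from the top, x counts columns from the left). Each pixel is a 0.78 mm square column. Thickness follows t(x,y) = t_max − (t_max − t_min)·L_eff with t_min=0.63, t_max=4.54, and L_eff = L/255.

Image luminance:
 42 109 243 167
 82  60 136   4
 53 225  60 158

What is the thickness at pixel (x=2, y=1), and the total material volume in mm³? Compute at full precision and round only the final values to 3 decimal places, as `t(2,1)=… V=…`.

t(2,1)=2.455 V=20.654

span = t_max - t_min = 4.54 - 0.63 = 3.910
L(2,1) = 136, L_eff = 136/255 = 0.533333
t(2,1) = 4.54 - 3.910·0.533333 = 2.455
Σt over all 3·4 pixels = 50923/1500 ≈ 33.9486667
V = pitch²·Σt = 0.78²·50923/1500 = 20.654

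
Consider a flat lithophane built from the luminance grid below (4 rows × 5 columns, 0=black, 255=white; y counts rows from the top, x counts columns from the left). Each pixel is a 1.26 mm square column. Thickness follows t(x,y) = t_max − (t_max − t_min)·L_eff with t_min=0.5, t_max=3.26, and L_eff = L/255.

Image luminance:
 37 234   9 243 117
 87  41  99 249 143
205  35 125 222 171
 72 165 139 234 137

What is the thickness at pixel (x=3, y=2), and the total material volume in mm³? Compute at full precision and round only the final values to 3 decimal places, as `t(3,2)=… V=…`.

t(3,2)=0.857 V=56.017

span = t_max - t_min = 3.26 - 0.5 = 2.760
L(3,2) = 222, L_eff = 222/255 = 0.870588
t(3,2) = 3.26 - 2.760·0.870588 = 0.857
Σt over all 4·5 pixels = 74978/2125 ≈ 35.2837647
V = pitch²·Σt = 1.26²·74978/2125 = 56.017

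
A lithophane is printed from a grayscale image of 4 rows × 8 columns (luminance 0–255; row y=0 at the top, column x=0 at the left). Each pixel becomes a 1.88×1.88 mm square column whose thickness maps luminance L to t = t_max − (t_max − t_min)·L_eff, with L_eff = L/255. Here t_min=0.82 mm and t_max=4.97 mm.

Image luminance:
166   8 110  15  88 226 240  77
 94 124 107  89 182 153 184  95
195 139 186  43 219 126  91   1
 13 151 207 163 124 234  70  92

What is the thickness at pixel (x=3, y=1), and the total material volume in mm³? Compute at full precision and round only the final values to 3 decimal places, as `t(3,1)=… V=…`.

span = t_max - t_min = 4.97 - 0.82 = 4.150
L(3,1) = 89, L_eff = 89/255 = 0.349020
t(3,1) = 4.97 - 4.150·0.349020 = 3.522
Σt over all 4·8 pixels = 7031/75 ≈ 93.7466667
V = pitch²·Σt = 1.88²·7031/75 = 331.338

t(3,1)=3.522 V=331.338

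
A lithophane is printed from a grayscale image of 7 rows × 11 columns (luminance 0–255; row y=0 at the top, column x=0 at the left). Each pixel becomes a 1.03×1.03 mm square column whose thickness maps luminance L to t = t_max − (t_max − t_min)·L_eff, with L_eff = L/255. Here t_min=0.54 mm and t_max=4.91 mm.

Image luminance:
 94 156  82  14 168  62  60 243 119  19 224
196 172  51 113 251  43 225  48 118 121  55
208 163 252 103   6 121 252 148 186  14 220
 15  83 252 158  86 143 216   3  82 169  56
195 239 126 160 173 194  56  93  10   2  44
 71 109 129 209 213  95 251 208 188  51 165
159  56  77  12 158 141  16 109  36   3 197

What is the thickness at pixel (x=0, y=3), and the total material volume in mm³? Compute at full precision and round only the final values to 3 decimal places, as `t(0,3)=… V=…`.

span = t_max - t_min = 4.91 - 0.54 = 4.370
L(0,3) = 15, L_eff = 15/255 = 0.058824
t(0,3) = 4.91 - 4.370·0.058824 = 4.653
Σt over all 7·11 pixels = 548273/2550 ≈ 215.0090196
V = pitch²·Σt = 1.03²·548273/2550 = 228.103

t(0,3)=4.653 V=228.103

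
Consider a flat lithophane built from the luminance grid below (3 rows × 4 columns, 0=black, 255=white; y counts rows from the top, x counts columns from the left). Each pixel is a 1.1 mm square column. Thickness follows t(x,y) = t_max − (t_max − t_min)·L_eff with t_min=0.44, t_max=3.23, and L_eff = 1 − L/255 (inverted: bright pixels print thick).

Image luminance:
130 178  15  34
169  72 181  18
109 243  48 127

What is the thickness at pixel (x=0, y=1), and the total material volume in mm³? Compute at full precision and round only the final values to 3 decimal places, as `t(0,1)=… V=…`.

span = t_max - t_min = 3.23 - 0.44 = 2.790
L(0,1) = 169, L_eff = 1 - 169/255 = 0.337255 (inverted)
t(0,1) = 3.23 - 2.790·0.337255 = 2.289
Σt over all 3·4 pixels = 42003/2125 ≈ 19.7661176
V = pitch²·Σt = 1.1²·42003/2125 = 23.917

t(0,1)=2.289 V=23.917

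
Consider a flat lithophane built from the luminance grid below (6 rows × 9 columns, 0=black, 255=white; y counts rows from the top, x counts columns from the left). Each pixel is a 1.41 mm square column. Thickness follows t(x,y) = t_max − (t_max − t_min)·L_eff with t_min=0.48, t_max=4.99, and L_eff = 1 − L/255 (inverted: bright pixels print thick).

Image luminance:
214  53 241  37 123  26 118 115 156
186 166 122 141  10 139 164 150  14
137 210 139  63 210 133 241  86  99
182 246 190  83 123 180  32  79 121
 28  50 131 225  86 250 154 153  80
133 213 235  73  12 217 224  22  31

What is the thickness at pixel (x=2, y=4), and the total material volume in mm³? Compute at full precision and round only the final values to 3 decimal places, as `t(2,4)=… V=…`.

t(2,4)=2.797 V=299.284

span = t_max - t_min = 4.99 - 0.48 = 4.510
L(2,4) = 131, L_eff = 1 - 131/255 = 0.486275 (inverted)
t(2,4) = 4.99 - 4.510·0.486275 = 2.797
Σt over all 6·9 pixels = 1919353/12750 ≈ 150.5374902
V = pitch²·Σt = 1.41²·1919353/12750 = 299.284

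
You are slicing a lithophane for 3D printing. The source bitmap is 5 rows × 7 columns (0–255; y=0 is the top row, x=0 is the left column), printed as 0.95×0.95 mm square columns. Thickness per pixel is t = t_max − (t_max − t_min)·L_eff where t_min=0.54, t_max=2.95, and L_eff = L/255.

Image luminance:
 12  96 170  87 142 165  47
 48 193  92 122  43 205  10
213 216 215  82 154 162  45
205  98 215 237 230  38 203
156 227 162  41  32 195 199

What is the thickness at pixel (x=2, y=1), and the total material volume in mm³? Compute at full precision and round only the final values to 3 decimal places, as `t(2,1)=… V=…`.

t(2,1)=2.081 V=52.608

span = t_max - t_min = 2.95 - 0.54 = 2.410
L(2,1) = 92, L_eff = 92/255 = 0.360784
t(2,1) = 2.95 - 2.410·0.360784 = 2.081
Σt over all 5·7 pixels = 743219/12750 ≈ 58.2916863
V = pitch²·Σt = 0.95²·743219/12750 = 52.608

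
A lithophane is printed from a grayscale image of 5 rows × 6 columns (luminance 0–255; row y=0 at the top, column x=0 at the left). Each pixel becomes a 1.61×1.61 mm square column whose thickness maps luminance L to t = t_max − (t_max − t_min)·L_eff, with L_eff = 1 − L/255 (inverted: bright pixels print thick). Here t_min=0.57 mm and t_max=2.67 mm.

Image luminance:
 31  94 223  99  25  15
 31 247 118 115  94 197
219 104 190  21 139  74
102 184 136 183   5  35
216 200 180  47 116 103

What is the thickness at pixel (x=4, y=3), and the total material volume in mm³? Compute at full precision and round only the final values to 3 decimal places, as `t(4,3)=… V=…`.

t(4,3)=0.611 V=119.956

span = t_max - t_min = 2.67 - 0.57 = 2.100
L(4,3) = 5, L_eff = 1 - 5/255 = 0.980392 (inverted)
t(4,3) = 2.67 - 2.100·0.980392 = 0.611
Σt over all 5·6 pixels = 19668/425 ≈ 46.2776471
V = pitch²·Σt = 1.61²·19668/425 = 119.956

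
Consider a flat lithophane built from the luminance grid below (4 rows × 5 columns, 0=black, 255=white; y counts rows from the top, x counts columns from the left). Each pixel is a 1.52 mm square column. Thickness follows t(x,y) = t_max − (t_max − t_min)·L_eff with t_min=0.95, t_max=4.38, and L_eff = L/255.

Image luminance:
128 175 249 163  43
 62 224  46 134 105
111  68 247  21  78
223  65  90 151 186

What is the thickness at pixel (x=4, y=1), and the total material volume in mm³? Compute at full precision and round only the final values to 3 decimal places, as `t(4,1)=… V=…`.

t(4,1)=2.968 V=122.554

span = t_max - t_min = 4.38 - 0.95 = 3.430
L(4,1) = 105, L_eff = 105/255 = 0.411765
t(4,1) = 4.38 - 3.430·0.411765 = 2.968
Σt over all 4·5 pixels = 1352633/25500 ≈ 53.0444314
V = pitch²·Σt = 1.52²·1352633/25500 = 122.554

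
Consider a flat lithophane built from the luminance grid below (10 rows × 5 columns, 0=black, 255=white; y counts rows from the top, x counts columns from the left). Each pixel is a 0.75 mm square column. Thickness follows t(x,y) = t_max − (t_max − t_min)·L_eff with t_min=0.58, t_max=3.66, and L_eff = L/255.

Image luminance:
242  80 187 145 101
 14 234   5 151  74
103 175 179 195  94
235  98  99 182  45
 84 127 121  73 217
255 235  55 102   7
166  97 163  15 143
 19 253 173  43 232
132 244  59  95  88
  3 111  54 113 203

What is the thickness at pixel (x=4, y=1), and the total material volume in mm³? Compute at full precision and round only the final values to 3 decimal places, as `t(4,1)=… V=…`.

t(4,1)=2.766 V=59.999

span = t_max - t_min = 3.66 - 0.58 = 3.080
L(4,1) = 74, L_eff = 74/255 = 0.290196
t(4,1) = 3.66 - 3.080·0.290196 = 2.766
Σt over all 10·5 pixels = 135997/1275 ≈ 106.6643137
V = pitch²·Σt = 0.75²·135997/1275 = 59.999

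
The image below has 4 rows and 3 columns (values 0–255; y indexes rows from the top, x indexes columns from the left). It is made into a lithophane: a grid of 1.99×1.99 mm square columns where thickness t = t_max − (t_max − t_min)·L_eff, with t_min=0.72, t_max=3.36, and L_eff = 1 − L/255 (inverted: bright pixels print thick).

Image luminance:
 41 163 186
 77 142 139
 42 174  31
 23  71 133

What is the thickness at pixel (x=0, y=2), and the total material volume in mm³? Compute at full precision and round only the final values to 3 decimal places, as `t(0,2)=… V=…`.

t(0,2)=1.155 V=84.316

span = t_max - t_min = 3.36 - 0.72 = 2.640
L(0,2) = 42, L_eff = 1 - 42/255 = 0.835294 (inverted)
t(0,2) = 3.36 - 2.640·0.835294 = 1.155
Σt over all 4·3 pixels = 45244/2125 ≈ 21.2912941
V = pitch²·Σt = 1.99²·45244/2125 = 84.316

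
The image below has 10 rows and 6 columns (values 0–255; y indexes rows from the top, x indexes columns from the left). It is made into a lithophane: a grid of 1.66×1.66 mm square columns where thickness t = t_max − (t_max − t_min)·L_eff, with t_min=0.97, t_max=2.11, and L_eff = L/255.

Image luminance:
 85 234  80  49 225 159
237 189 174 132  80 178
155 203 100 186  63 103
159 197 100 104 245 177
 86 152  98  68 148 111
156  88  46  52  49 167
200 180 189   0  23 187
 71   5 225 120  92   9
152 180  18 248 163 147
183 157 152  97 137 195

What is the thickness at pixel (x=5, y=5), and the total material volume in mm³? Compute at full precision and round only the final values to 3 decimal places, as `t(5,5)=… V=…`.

span = t_max - t_min = 2.11 - 0.97 = 1.140
L(5,5) = 167, L_eff = 167/255 = 0.654902
t(5,5) = 2.11 - 1.140·0.654902 = 1.363
Σt over all 10·6 pixels = 77343/850 ≈ 90.9917647
V = pitch²·Σt = 1.66²·77343/850 = 250.737

t(5,5)=1.363 V=250.737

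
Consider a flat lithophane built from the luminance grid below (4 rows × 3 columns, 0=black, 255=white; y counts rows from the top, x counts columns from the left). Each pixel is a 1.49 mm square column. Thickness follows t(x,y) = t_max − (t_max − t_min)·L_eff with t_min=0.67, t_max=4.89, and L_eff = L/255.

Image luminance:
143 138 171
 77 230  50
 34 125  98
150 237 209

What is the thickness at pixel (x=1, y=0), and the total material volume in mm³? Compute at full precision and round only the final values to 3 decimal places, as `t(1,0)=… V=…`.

span = t_max - t_min = 4.89 - 0.67 = 4.220
L(1,0) = 138, L_eff = 138/255 = 0.541176
t(1,0) = 4.89 - 4.220·0.541176 = 2.606
Σt over all 4·3 pixels = 66248/2125 ≈ 31.1755294
V = pitch²·Σt = 1.49²·66248/2125 = 69.213

t(1,0)=2.606 V=69.213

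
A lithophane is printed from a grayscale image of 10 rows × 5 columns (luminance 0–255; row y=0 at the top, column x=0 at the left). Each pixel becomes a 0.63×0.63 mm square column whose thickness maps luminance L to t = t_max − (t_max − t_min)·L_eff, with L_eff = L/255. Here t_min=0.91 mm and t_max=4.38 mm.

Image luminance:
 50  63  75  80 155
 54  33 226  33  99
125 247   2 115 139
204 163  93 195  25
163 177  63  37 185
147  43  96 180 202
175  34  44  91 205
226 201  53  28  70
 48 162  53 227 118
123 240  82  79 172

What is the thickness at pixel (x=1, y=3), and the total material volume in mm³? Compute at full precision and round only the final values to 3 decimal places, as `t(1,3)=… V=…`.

t(1,3)=2.162 V=55.055

span = t_max - t_min = 4.38 - 0.91 = 3.470
L(1,3) = 163, L_eff = 163/255 = 0.639216
t(1,3) = 4.38 - 3.470·0.639216 = 2.162
Σt over all 10·5 pixels = 35372/255 ≈ 138.7137255
V = pitch²·Σt = 0.63²·35372/255 = 55.055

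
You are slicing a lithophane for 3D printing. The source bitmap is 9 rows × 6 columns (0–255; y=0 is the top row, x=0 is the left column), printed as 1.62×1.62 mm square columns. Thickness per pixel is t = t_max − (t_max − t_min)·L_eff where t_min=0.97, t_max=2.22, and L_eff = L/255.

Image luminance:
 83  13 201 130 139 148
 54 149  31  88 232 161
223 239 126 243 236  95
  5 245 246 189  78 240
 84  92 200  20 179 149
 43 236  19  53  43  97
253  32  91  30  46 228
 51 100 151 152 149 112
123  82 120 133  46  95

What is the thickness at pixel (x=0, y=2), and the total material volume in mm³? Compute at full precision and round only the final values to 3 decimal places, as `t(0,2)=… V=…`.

span = t_max - t_min = 2.22 - 0.97 = 1.250
L(0,2) = 223, L_eff = 223/255 = 0.874510
t(0,2) = 2.22 - 1.250·0.874510 = 1.127
Σt over all 9·6 pixels = 441313/5100 ≈ 86.5319608
V = pitch²·Σt = 1.62²·441313/5100 = 227.094

t(0,2)=1.127 V=227.094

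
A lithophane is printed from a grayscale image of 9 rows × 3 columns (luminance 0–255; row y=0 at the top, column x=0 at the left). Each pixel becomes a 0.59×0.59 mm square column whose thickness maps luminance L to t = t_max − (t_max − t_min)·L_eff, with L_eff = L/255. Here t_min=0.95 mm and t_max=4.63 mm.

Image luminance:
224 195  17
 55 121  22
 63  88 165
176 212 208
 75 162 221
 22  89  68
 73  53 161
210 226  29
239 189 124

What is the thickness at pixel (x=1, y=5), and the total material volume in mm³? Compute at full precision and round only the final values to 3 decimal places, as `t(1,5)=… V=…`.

t(1,5)=3.346 V=25.999

span = t_max - t_min = 4.63 - 0.95 = 3.680
L(1,5) = 89, L_eff = 89/255 = 0.349020
t(1,5) = 4.63 - 3.680·0.349020 = 3.346
Σt over all 9·3 pixels = 1904539/25500 ≈ 74.6878039
V = pitch²·Σt = 0.59²·1904539/25500 = 25.999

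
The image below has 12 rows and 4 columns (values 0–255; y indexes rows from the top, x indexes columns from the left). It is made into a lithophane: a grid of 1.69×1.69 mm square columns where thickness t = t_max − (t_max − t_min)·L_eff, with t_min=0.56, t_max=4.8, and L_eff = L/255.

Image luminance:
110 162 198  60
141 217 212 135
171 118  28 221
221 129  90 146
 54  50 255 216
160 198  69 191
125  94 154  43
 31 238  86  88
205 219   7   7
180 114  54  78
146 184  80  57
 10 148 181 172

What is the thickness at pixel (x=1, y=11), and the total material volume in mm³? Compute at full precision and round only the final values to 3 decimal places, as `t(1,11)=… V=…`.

t(1,11)=2.339 V=361.093

span = t_max - t_min = 4.8 - 0.56 = 4.240
L(1,11) = 148, L_eff = 148/255 = 0.580392
t(1,11) = 4.8 - 4.240·0.580392 = 2.339
Σt over all 12·4 pixels = 805982/6375 ≈ 126.4285490
V = pitch²·Σt = 1.69²·805982/6375 = 361.093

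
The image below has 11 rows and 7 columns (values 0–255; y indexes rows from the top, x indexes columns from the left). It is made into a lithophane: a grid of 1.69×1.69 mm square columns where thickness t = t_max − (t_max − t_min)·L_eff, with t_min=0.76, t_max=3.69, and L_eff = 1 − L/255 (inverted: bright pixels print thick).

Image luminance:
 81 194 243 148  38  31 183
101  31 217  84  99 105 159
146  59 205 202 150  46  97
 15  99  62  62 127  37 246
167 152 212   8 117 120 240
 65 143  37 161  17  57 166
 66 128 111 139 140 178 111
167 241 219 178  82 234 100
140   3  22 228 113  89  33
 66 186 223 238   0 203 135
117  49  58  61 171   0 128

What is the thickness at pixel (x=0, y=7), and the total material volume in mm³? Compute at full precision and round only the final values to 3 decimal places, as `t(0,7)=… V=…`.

span = t_max - t_min = 3.69 - 0.76 = 2.930
L(0,7) = 167, L_eff = 1 - 167/255 = 0.345098 (inverted)
t(0,7) = 3.69 - 2.930·0.345098 = 2.679
Σt over all 11·7 pixels = 2106529/12750 ≈ 165.2179608
V = pitch²·Σt = 1.69²·2106529/12750 = 471.879

t(0,7)=2.679 V=471.879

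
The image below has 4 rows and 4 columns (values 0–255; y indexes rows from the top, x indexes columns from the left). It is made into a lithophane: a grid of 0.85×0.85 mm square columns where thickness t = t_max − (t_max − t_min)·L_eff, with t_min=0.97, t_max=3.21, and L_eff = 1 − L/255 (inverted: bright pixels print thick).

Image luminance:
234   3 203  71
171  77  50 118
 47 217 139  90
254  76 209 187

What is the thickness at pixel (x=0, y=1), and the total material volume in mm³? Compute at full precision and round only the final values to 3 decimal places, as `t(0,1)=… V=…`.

t(0,1)=2.472 V=24.833

span = t_max - t_min = 3.21 - 0.97 = 2.240
L(0,1) = 171, L_eff = 1 - 171/255 = 0.329412 (inverted)
t(0,1) = 3.21 - 2.240·0.329412 = 2.472
Σt over all 4·4 pixels = 219116/6375 ≈ 34.3711373
V = pitch²·Σt = 0.85²·219116/6375 = 24.833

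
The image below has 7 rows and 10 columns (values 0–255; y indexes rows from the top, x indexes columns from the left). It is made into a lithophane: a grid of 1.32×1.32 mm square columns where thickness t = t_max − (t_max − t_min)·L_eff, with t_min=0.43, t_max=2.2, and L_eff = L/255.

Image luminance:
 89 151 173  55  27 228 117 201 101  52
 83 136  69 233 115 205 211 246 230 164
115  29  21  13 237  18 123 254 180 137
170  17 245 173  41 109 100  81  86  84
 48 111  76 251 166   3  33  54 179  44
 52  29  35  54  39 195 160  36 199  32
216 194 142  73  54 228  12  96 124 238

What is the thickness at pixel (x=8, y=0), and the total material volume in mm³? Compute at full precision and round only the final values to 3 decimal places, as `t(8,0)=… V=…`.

t(8,0)=1.499 V=168.044

span = t_max - t_min = 2.2 - 0.43 = 1.770
L(8,0) = 101, L_eff = 101/255 = 0.396078
t(8,0) = 2.2 - 1.770·0.396078 = 1.499
Σt over all 7·10 pixels = 204943/2125 ≈ 96.4437647
V = pitch²·Σt = 1.32²·204943/2125 = 168.044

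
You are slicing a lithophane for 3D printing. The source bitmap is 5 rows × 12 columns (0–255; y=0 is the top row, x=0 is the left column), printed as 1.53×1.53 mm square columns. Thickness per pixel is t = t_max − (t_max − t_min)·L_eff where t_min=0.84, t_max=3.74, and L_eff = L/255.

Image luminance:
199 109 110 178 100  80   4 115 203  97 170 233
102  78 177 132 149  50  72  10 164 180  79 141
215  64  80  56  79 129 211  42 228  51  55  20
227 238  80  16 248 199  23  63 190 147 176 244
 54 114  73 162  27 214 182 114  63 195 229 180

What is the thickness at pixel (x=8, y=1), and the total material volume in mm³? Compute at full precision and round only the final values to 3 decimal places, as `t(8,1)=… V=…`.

t(8,1)=1.875 V=322.438

span = t_max - t_min = 3.74 - 0.84 = 2.900
L(8,1) = 164, L_eff = 164/255 = 0.643137
t(8,1) = 3.74 - 2.900·0.643137 = 1.875
Σt over all 5·12 pixels = 11708/85 ≈ 137.7411765
V = pitch²·Σt = 1.53²·11708/85 = 322.438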